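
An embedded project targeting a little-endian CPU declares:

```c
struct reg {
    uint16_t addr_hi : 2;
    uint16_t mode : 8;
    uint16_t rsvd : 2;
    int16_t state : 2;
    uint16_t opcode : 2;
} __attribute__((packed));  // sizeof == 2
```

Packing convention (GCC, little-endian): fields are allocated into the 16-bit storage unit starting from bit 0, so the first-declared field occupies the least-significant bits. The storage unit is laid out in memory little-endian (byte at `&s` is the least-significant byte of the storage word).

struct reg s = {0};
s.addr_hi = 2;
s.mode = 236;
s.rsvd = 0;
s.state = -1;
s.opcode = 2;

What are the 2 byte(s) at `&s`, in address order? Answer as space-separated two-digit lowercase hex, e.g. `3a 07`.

b2 b3

addr_hi (2b) val=2 bits=0x2 at bit 0: 0x0002
mode (8b) val=236 bits=0xec at bit 2: 0x03b2
rsvd (2b) val=0 bits=0x0 at bit 10: 0x03b2
state (2b) val=-1 bits=0x3 at bit 12: 0x33b2
opcode (2b) val=2 bits=0x2 at bit 14: 0xb3b2
word = 0xb3b2 → little-endian bytes:
  [0]=0xb2  [1]=0xb3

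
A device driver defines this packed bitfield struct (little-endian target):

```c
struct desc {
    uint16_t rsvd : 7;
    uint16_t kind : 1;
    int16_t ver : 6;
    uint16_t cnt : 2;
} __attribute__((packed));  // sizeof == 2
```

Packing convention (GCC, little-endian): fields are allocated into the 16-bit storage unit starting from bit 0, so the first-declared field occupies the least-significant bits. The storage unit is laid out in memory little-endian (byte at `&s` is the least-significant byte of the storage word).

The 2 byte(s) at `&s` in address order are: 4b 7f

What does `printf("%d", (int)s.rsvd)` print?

75

[0]=0x4b [1]=0x7f (little-endian) → word 0x7f4b
rsvd [0+:7] = (word>>0) & 0x7f = 75  ←
kind [7+:1] = (word>>7) & 0x1 = 0
ver [8+:6] = (word>>8) & 0x3f = 63
cnt [14+:2] = (word>>14) & 0x3 = 1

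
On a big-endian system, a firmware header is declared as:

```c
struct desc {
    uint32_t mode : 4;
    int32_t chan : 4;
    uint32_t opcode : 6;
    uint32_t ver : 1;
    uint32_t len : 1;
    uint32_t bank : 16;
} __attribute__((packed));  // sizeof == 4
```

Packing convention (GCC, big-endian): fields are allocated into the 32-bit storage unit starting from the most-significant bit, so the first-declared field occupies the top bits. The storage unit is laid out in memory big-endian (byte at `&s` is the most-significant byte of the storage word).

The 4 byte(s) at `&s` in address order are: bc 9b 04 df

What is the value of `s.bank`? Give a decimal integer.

1247

[0]=0xbc [1]=0x9b [2]=0x04 [3]=0xdf (big-endian) → word 0xbc9b04df
mode:4 @ bit 28 → (0xbc9b04df>>28)&0xf = 0xb
chan:4 @ bit 24 → (0xbc9b04df>>24)&0xf = 0xc
opcode:6 @ bit 18 → (0xbc9b04df>>18)&0x3f = 0x26
ver:1 @ bit 17 → (0xbc9b04df>>17)&0x1 = 0x1
len:1 @ bit 16 → (0xbc9b04df>>16)&0x1 = 0x1
bank:16 @ bit 0 → (0xbc9b04df>>0)&0xffff = 0x4df  ←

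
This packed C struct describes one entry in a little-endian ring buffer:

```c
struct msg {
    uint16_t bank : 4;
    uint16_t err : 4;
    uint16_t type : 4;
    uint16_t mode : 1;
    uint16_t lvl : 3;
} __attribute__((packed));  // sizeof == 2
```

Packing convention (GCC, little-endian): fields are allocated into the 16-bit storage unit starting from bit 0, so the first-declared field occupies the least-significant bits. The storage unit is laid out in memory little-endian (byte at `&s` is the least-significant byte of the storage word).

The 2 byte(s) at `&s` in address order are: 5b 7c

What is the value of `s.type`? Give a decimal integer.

12

[0]=0x5b [1]=0x7c (little-endian) → word 0x7c5b
bank:4 @ bit 0 → (0x7c5b>>0)&0xf = 0xb
err:4 @ bit 4 → (0x7c5b>>4)&0xf = 0x5
type:4 @ bit 8 → (0x7c5b>>8)&0xf = 0xc  ←
mode:1 @ bit 12 → (0x7c5b>>12)&0x1 = 0x1
lvl:3 @ bit 13 → (0x7c5b>>13)&0x7 = 0x3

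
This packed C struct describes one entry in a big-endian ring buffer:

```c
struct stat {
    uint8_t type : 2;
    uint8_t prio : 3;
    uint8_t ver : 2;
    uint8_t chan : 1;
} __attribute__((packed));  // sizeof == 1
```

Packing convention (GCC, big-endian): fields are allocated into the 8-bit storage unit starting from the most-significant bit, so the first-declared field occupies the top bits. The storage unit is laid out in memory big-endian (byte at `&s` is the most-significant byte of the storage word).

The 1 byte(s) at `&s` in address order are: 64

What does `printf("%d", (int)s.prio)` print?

4

[0]=0x64 (big-endian) → word 0x64
type [6+:2] = (word>>6) & 0x3 = 1
prio [3+:3] = (word>>3) & 0x7 = 4  ←
ver [1+:2] = (word>>1) & 0x3 = 2
chan [0+:1] = (word>>0) & 0x1 = 0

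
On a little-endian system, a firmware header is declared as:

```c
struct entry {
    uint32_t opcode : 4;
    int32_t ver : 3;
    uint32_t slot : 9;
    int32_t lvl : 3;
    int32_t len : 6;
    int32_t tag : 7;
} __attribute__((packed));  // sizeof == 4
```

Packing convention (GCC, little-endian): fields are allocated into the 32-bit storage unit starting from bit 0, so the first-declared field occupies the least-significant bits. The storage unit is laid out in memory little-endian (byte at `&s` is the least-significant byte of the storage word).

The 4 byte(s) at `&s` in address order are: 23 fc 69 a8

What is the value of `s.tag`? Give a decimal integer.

-44

[0]=0x23 [1]=0xfc [2]=0x69 [3]=0xa8 (little-endian) → word 0xa869fc23
opcode [0+:4] = (word>>0) & 0xf = 3
ver [4+:3] = (word>>4) & 0x7 = 2
slot [7+:9] = (word>>7) & 0x1ff = 504
lvl [16+:3] = (word>>16) & 0x7 = 1
len [19+:6] = (word>>19) & 0x3f = 13
tag [25+:7] = (word>>25) & 0x7f = 84  ←
tag signed 7b, MSB=1: 84 - 128 = -44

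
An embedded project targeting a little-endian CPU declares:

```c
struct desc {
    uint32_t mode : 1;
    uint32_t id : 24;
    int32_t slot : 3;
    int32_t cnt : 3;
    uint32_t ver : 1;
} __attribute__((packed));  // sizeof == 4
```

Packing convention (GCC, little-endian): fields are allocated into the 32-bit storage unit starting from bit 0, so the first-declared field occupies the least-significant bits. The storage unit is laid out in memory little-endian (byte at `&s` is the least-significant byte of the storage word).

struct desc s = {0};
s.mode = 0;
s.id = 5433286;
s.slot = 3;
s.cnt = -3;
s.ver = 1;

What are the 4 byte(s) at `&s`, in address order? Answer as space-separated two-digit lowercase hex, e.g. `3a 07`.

8c cf a5 d6

[0+:1] mode=0 & 0x1 = 0x0; word=0x00000000
[1+:24] id=5433286 & 0xffffff = 0x52e7c6; word=0x00a5cf8c
[25+:3] slot=3 & 0x7 = 0x3; word=0x06a5cf8c
[28+:3] cnt=-3 & 0x7 = 0x5; word=0x56a5cf8c
[31+:1] ver=1 & 0x1 = 0x1; word=0xd6a5cf8c
word = 0xd6a5cf8c → little-endian bytes:
  [0]=0x8c  [1]=0xcf  [2]=0xa5  [3]=0xd6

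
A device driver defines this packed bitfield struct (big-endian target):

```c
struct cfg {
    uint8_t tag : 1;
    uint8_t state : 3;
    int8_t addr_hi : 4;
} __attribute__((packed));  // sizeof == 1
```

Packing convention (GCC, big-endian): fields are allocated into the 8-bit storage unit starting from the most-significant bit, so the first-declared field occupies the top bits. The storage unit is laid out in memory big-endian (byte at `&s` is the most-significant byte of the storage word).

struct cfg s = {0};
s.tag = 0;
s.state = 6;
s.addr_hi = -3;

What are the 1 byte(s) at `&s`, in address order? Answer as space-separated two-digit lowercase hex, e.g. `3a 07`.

6d

[7+:1] tag=0 & 0x1 = 0x0; word=0x00
[4+:3] state=6 & 0x7 = 0x6; word=0x60
[0+:4] addr_hi=-3 & 0xf = 0xd; word=0x6d
word = 0x6d → big-endian bytes:
  [0]=0x6d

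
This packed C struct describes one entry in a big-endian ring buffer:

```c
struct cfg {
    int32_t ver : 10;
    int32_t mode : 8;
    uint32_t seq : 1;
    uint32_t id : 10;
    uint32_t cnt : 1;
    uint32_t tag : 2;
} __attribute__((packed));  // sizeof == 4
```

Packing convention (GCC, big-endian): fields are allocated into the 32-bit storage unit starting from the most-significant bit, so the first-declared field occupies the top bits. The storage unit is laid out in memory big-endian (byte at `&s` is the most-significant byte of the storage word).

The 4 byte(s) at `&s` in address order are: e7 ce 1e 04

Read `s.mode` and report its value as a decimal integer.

56

[0]=0xe7 [1]=0xce [2]=0x1e [3]=0x04 (big-endian) → word 0xe7ce1e04
ver:10 @ bit 22 → (0xe7ce1e04>>22)&0x3ff = 0x39f
mode:8 @ bit 14 → (0xe7ce1e04>>14)&0xff = 0x38  ←
seq:1 @ bit 13 → (0xe7ce1e04>>13)&0x1 = 0x0
id:10 @ bit 3 → (0xe7ce1e04>>3)&0x3ff = 0x3c0
cnt:1 @ bit 2 → (0xe7ce1e04>>2)&0x1 = 0x1
tag:2 @ bit 0 → (0xe7ce1e04>>0)&0x3 = 0x0
mode signed 8b, MSB=0: value = 56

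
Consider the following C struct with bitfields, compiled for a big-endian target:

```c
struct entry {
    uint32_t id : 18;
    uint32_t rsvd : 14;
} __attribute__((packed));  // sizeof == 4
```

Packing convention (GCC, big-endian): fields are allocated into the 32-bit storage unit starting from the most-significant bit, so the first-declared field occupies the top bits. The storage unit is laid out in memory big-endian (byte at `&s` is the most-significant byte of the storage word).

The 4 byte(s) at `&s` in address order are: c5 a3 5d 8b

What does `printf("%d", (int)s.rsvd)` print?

7563

[0]=0xc5 [1]=0xa3 [2]=0x5d [3]=0x8b (big-endian) → word 0xc5a35d8b
id [14+:18] = (word>>14) & 0x3ffff = 202381
rsvd [0+:14] = (word>>0) & 0x3fff = 7563  ←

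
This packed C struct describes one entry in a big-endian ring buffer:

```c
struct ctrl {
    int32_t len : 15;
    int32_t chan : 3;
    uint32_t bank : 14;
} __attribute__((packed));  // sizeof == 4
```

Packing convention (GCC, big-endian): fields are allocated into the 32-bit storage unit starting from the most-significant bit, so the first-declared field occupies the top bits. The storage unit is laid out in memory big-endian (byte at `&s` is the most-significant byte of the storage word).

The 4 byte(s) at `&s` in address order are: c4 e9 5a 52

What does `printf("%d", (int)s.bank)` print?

[0]=0xc4 [1]=0xe9 [2]=0x5a [3]=0x52 (big-endian) → word 0xc4e95a52
len [17+:15] = (word>>17) & 0x7fff = 25204
chan [14+:3] = (word>>14) & 0x7 = 5
bank [0+:14] = (word>>0) & 0x3fff = 6738  ←

6738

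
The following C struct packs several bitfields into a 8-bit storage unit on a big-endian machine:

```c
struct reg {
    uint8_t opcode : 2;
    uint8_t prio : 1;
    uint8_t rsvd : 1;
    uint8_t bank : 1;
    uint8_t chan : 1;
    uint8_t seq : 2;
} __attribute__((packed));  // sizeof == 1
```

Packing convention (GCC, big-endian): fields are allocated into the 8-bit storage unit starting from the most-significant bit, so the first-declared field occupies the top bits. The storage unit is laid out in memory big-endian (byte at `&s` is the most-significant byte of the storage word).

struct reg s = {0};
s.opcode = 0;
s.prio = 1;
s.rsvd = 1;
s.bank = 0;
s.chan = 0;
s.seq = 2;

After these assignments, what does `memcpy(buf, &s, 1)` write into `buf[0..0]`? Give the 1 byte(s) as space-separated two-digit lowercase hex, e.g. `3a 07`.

32

[6+:2] opcode=0 & 0x3 = 0x0; word=0x00
[5+:1] prio=1 & 0x1 = 0x1; word=0x20
[4+:1] rsvd=1 & 0x1 = 0x1; word=0x30
[3+:1] bank=0 & 0x1 = 0x0; word=0x30
[2+:1] chan=0 & 0x1 = 0x0; word=0x30
[0+:2] seq=2 & 0x3 = 0x2; word=0x32
word = 0x32 → big-endian bytes:
  [0]=0x32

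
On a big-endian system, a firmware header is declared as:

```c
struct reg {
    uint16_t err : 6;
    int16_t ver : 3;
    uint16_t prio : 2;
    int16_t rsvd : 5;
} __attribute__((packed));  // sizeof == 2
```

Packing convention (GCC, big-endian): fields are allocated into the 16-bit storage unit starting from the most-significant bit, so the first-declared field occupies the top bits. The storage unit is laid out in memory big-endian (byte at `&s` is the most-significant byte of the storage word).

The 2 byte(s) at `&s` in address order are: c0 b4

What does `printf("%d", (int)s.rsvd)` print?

[0]=0xc0 [1]=0xb4 (big-endian) → word 0xc0b4
err:6 @ bit 10 → (0xc0b4>>10)&0x3f = 0x30
ver:3 @ bit 7 → (0xc0b4>>7)&0x7 = 0x1
prio:2 @ bit 5 → (0xc0b4>>5)&0x3 = 0x1
rsvd:5 @ bit 0 → (0xc0b4>>0)&0x1f = 0x14  ←
rsvd signed 5b, MSB=1: 20 - 32 = -12

-12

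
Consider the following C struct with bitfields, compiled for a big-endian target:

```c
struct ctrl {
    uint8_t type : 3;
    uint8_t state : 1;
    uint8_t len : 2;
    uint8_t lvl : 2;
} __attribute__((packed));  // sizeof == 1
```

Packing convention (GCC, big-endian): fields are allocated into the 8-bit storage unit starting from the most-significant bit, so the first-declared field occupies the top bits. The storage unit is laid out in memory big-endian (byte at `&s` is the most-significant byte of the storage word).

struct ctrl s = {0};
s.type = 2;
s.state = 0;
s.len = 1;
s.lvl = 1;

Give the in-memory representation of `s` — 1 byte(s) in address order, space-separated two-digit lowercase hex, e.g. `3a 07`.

45

type (3b) val=2 bits=0x2 at bit 5: 0x40
state (1b) val=0 bits=0x0 at bit 4: 0x40
len (2b) val=1 bits=0x1 at bit 2: 0x44
lvl (2b) val=1 bits=0x1 at bit 0: 0x45
word = 0x45 → big-endian bytes:
  [0]=0x45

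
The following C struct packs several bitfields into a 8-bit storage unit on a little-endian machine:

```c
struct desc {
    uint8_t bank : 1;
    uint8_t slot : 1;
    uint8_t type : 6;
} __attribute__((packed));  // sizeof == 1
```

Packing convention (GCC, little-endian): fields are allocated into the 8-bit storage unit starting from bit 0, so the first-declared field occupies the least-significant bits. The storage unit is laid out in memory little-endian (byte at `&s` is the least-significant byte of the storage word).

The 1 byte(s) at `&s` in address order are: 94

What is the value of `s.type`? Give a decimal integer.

37

[0]=0x94 (little-endian) → word 0x94
bank:1 @ bit 0 → (0x94>>0)&0x1 = 0x0
slot:1 @ bit 1 → (0x94>>1)&0x1 = 0x0
type:6 @ bit 2 → (0x94>>2)&0x3f = 0x25  ←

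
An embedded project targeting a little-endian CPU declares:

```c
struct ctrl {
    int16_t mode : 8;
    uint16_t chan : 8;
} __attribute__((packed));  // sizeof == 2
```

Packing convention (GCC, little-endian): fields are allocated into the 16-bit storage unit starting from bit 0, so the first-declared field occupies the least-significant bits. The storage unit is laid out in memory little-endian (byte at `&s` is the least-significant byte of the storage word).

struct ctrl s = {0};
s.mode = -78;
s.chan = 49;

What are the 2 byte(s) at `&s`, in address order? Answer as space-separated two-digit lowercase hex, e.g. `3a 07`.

b2 31

mode (8b) val=-78 bits=0xb2 at bit 0: 0x00b2
chan (8b) val=49 bits=0x31 at bit 8: 0x31b2
word = 0x31b2 → little-endian bytes:
  [0]=0xb2  [1]=0x31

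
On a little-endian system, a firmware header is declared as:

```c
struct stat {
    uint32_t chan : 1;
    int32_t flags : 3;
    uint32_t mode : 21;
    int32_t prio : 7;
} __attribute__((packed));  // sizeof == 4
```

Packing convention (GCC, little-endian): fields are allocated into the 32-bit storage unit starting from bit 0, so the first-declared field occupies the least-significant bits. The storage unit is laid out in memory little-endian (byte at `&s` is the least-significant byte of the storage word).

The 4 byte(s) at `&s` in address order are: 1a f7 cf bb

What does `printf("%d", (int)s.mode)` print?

1900401

[0]=0x1a [1]=0xf7 [2]=0xcf [3]=0xbb (little-endian) → word 0xbbcff71a
chan [0+:1] = (word>>0) & 0x1 = 0
flags [1+:3] = (word>>1) & 0x7 = 5
mode [4+:21] = (word>>4) & 0x1fffff = 1900401  ←
prio [25+:7] = (word>>25) & 0x7f = 93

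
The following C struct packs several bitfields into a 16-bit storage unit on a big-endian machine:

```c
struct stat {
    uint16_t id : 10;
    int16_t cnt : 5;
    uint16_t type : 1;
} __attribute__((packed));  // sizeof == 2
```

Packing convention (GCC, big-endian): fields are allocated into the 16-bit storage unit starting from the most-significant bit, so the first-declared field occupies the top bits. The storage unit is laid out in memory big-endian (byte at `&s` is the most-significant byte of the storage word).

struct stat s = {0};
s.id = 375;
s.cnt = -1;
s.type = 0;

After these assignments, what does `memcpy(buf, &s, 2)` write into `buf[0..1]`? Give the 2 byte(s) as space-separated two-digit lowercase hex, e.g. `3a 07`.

5d fe

[6+:10] id=375 & 0x3ff = 0x177; word=0x5dc0
[1+:5] cnt=-1 & 0x1f = 0x1f; word=0x5dfe
[0+:1] type=0 & 0x1 = 0x0; word=0x5dfe
word = 0x5dfe → big-endian bytes:
  [0]=0x5d  [1]=0xfe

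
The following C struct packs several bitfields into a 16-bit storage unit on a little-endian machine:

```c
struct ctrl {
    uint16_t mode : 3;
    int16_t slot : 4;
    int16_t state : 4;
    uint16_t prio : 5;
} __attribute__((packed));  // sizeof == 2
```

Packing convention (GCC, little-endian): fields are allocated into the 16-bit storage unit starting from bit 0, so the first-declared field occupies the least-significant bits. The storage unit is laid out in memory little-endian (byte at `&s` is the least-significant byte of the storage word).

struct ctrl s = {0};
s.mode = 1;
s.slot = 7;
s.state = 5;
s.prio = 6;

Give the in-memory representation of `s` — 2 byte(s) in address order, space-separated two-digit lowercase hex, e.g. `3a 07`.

[0+:3] mode=1 & 0x7 = 0x1; word=0x0001
[3+:4] slot=7 & 0xf = 0x7; word=0x0039
[7+:4] state=5 & 0xf = 0x5; word=0x02b9
[11+:5] prio=6 & 0x1f = 0x6; word=0x32b9
word = 0x32b9 → little-endian bytes:
  [0]=0xb9  [1]=0x32

b9 32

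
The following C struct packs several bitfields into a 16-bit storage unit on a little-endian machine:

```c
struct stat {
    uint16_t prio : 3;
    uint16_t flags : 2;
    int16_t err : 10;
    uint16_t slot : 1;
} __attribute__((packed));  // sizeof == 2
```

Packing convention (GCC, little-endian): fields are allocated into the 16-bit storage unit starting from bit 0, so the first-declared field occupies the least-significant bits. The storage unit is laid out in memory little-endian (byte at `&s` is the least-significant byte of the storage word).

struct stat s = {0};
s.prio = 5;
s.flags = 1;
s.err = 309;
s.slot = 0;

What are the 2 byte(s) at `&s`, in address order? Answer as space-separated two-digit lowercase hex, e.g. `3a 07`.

[0+:3] prio=5 & 0x7 = 0x5; word=0x0005
[3+:2] flags=1 & 0x3 = 0x1; word=0x000d
[5+:10] err=309 & 0x3ff = 0x135; word=0x26ad
[15+:1] slot=0 & 0x1 = 0x0; word=0x26ad
word = 0x26ad → little-endian bytes:
  [0]=0xad  [1]=0x26

ad 26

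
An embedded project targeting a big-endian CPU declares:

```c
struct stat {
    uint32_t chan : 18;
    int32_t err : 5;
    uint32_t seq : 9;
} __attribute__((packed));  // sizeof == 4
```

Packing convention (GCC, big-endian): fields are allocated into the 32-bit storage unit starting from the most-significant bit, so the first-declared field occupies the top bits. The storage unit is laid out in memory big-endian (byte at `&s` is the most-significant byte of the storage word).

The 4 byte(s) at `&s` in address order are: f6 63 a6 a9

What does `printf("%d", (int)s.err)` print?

[0]=0xf6 [1]=0x63 [2]=0xa6 [3]=0xa9 (big-endian) → word 0xf663a6a9
chan [14+:18] = (word>>14) & 0x3ffff = 252302
err [9+:5] = (word>>9) & 0x1f = 19  ←
seq [0+:9] = (word>>0) & 0x1ff = 169
err signed 5b, MSB=1: 19 - 32 = -13

-13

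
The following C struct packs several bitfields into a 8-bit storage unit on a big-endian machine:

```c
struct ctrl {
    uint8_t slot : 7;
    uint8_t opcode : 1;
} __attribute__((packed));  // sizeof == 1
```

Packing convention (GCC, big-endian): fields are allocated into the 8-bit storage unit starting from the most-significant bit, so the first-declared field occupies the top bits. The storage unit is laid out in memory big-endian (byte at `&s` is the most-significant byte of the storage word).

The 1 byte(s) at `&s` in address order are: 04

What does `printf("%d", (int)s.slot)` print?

[0]=0x04 (big-endian) → word 0x04
slot:7 @ bit 1 → (0x04>>1)&0x7f = 0x2  ←
opcode:1 @ bit 0 → (0x04>>0)&0x1 = 0x0

2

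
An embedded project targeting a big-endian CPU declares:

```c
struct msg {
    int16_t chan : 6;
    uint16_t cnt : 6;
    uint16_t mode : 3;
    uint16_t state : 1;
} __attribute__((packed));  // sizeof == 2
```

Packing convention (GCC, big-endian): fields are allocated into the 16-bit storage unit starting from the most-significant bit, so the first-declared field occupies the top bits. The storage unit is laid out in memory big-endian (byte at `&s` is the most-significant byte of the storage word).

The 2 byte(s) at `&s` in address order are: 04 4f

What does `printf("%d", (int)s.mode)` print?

7

[0]=0x04 [1]=0x4f (big-endian) → word 0x044f
chan [10+:6] = (word>>10) & 0x3f = 1
cnt [4+:6] = (word>>4) & 0x3f = 4
mode [1+:3] = (word>>1) & 0x7 = 7  ←
state [0+:1] = (word>>0) & 0x1 = 1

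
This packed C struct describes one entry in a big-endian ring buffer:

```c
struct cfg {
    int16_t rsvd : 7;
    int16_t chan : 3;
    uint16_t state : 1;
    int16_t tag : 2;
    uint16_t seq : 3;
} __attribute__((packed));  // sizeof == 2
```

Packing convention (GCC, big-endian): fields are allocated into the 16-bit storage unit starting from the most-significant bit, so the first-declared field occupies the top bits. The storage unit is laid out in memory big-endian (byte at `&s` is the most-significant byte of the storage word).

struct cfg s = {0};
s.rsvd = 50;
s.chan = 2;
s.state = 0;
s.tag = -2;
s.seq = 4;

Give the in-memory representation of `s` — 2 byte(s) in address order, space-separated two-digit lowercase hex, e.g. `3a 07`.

64 94

rsvd (7b) val=50 bits=0x32 at bit 9: 0x6400
chan (3b) val=2 bits=0x2 at bit 6: 0x6480
state (1b) val=0 bits=0x0 at bit 5: 0x6480
tag (2b) val=-2 bits=0x2 at bit 3: 0x6490
seq (3b) val=4 bits=0x4 at bit 0: 0x6494
word = 0x6494 → big-endian bytes:
  [0]=0x64  [1]=0x94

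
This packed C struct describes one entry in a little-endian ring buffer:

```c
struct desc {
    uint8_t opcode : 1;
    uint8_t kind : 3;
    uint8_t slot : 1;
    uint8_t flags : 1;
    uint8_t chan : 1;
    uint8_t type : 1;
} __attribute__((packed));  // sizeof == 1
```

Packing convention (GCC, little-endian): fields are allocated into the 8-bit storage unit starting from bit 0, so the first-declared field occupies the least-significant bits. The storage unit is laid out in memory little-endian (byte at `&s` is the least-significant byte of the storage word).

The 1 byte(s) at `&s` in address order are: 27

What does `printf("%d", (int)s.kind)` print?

3

[0]=0x27 (little-endian) → word 0x27
opcode:1 @ bit 0 → (0x27>>0)&0x1 = 0x1
kind:3 @ bit 1 → (0x27>>1)&0x7 = 0x3  ←
slot:1 @ bit 4 → (0x27>>4)&0x1 = 0x0
flags:1 @ bit 5 → (0x27>>5)&0x1 = 0x1
chan:1 @ bit 6 → (0x27>>6)&0x1 = 0x0
type:1 @ bit 7 → (0x27>>7)&0x1 = 0x0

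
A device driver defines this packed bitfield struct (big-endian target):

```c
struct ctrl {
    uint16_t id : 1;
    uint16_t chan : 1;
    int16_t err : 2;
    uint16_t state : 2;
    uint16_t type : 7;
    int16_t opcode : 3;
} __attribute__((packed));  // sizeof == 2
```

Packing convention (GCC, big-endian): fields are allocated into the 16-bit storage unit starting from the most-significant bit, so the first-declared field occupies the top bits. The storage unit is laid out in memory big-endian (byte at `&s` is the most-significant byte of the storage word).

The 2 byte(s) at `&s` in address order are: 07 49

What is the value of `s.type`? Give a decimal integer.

[0]=0x07 [1]=0x49 (big-endian) → word 0x0749
id:1 @ bit 15 → (0x0749>>15)&0x1 = 0x0
chan:1 @ bit 14 → (0x0749>>14)&0x1 = 0x0
err:2 @ bit 12 → (0x0749>>12)&0x3 = 0x0
state:2 @ bit 10 → (0x0749>>10)&0x3 = 0x1
type:7 @ bit 3 → (0x0749>>3)&0x7f = 0x69  ←
opcode:3 @ bit 0 → (0x0749>>0)&0x7 = 0x1

105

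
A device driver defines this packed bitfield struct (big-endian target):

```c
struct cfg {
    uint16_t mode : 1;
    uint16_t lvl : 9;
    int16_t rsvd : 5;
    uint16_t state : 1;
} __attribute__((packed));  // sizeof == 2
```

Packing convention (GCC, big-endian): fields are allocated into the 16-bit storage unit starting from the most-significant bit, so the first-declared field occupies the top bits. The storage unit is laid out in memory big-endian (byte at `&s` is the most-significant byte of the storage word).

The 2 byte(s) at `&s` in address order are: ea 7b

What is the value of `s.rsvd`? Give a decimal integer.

[0]=0xea [1]=0x7b (big-endian) → word 0xea7b
mode [15+:1] = (word>>15) & 0x1 = 1
lvl [6+:9] = (word>>6) & 0x1ff = 425
rsvd [1+:5] = (word>>1) & 0x1f = 29  ←
state [0+:1] = (word>>0) & 0x1 = 1
rsvd signed 5b, MSB=1: 29 - 32 = -3

-3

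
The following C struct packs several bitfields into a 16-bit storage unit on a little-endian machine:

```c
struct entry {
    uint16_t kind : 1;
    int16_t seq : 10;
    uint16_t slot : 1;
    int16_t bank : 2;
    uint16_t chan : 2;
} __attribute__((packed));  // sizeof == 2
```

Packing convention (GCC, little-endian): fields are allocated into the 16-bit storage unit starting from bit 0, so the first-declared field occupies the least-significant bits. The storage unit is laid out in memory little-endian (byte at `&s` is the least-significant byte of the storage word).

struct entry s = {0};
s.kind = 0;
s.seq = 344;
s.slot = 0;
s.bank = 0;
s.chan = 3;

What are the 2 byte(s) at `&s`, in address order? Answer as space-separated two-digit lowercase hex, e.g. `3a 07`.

kind (1b) val=0 bits=0x0 at bit 0: 0x0000
seq (10b) val=344 bits=0x158 at bit 1: 0x02b0
slot (1b) val=0 bits=0x0 at bit 11: 0x02b0
bank (2b) val=0 bits=0x0 at bit 12: 0x02b0
chan (2b) val=3 bits=0x3 at bit 14: 0xc2b0
word = 0xc2b0 → little-endian bytes:
  [0]=0xb0  [1]=0xc2

b0 c2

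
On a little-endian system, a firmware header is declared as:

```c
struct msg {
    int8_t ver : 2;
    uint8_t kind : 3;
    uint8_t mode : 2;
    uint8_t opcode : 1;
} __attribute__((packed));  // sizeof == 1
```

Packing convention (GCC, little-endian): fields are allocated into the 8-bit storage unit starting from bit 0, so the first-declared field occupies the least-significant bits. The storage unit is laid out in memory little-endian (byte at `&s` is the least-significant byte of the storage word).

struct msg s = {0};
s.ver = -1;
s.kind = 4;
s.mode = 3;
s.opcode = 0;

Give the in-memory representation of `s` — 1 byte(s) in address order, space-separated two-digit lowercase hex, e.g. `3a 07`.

[0+:2] ver=-1 & 0x3 = 0x3; word=0x03
[2+:3] kind=4 & 0x7 = 0x4; word=0x13
[5+:2] mode=3 & 0x3 = 0x3; word=0x73
[7+:1] opcode=0 & 0x1 = 0x0; word=0x73
word = 0x73 → little-endian bytes:
  [0]=0x73

73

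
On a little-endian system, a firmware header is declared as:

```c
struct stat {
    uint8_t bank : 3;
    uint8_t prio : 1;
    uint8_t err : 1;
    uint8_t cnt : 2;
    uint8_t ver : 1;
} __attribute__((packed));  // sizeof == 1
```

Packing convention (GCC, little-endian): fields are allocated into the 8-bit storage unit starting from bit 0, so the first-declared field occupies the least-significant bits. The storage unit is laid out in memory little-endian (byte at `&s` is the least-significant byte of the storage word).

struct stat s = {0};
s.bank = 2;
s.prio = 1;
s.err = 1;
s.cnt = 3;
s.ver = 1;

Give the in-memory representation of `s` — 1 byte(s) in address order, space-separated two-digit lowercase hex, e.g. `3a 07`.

bank (3b) val=2 bits=0x2 at bit 0: 0x02
prio (1b) val=1 bits=0x1 at bit 3: 0x0a
err (1b) val=1 bits=0x1 at bit 4: 0x1a
cnt (2b) val=3 bits=0x3 at bit 5: 0x7a
ver (1b) val=1 bits=0x1 at bit 7: 0xfa
word = 0xfa → little-endian bytes:
  [0]=0xfa

fa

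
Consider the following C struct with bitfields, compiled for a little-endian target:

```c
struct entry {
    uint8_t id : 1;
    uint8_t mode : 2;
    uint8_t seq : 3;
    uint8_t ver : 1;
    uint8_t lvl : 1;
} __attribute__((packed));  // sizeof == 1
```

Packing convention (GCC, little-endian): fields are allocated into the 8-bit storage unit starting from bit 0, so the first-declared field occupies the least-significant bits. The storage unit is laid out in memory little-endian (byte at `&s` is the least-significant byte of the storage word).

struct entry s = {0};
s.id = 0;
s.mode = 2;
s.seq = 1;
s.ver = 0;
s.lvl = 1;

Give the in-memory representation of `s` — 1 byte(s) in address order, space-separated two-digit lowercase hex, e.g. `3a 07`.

8c

id (1b) val=0 bits=0x0 at bit 0: 0x00
mode (2b) val=2 bits=0x2 at bit 1: 0x04
seq (3b) val=1 bits=0x1 at bit 3: 0x0c
ver (1b) val=0 bits=0x0 at bit 6: 0x0c
lvl (1b) val=1 bits=0x1 at bit 7: 0x8c
word = 0x8c → little-endian bytes:
  [0]=0x8c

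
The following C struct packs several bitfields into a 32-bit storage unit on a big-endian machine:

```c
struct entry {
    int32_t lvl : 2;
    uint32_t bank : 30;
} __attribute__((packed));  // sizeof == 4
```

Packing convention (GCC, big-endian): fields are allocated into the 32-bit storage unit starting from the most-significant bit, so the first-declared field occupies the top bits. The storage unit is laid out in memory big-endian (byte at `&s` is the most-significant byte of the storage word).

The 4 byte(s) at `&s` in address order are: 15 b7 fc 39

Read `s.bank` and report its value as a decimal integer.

364379193

[0]=0x15 [1]=0xb7 [2]=0xfc [3]=0x39 (big-endian) → word 0x15b7fc39
lvl [30+:2] = (word>>30) & 0x3 = 0
bank [0+:30] = (word>>0) & 0x3fffffff = 364379193  ←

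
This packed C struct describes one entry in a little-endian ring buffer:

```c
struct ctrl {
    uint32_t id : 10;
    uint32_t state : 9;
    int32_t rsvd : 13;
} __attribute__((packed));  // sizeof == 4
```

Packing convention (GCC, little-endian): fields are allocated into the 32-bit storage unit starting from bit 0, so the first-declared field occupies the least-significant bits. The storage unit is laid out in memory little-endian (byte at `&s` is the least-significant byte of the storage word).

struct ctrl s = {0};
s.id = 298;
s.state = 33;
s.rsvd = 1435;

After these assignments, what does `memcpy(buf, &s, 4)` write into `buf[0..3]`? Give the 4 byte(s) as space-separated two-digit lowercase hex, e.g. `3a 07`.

2a 85 d8 2c

id (10b) val=298 bits=0x12a at bit 0: 0x0000012a
state (9b) val=33 bits=0x21 at bit 10: 0x0000852a
rsvd (13b) val=1435 bits=0x59b at bit 19: 0x2cd8852a
word = 0x2cd8852a → little-endian bytes:
  [0]=0x2a  [1]=0x85  [2]=0xd8  [3]=0x2c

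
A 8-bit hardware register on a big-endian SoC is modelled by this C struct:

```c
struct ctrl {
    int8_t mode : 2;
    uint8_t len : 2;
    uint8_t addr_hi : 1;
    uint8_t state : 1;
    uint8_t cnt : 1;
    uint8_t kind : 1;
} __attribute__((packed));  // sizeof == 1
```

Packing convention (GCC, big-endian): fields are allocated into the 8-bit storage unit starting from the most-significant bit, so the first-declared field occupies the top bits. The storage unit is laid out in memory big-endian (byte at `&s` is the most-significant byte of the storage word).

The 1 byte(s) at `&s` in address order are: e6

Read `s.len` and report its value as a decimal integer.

[0]=0xe6 (big-endian) → word 0xe6
mode [6+:2] = (word>>6) & 0x3 = 3
len [4+:2] = (word>>4) & 0x3 = 2  ←
addr_hi [3+:1] = (word>>3) & 0x1 = 0
state [2+:1] = (word>>2) & 0x1 = 1
cnt [1+:1] = (word>>1) & 0x1 = 1
kind [0+:1] = (word>>0) & 0x1 = 0

2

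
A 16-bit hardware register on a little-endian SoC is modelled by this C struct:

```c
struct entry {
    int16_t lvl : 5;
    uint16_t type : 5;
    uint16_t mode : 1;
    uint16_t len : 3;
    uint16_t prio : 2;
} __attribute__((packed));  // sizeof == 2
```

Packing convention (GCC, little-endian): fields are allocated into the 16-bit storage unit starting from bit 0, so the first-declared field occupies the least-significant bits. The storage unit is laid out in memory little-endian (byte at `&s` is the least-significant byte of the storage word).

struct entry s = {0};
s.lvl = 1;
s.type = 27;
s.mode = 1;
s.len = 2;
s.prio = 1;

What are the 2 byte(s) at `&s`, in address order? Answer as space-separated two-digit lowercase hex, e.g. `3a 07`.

[0+:5] lvl=1 & 0x1f = 0x1; word=0x0001
[5+:5] type=27 & 0x1f = 0x1b; word=0x0361
[10+:1] mode=1 & 0x1 = 0x1; word=0x0761
[11+:3] len=2 & 0x7 = 0x2; word=0x1761
[14+:2] prio=1 & 0x3 = 0x1; word=0x5761
word = 0x5761 → little-endian bytes:
  [0]=0x61  [1]=0x57

61 57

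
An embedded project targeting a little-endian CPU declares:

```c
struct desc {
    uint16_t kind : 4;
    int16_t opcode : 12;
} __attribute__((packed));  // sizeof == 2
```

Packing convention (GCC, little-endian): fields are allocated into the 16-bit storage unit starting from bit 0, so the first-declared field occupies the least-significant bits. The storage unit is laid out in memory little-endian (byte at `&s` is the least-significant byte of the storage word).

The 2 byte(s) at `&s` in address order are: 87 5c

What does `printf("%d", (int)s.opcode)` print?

1480

[0]=0x87 [1]=0x5c (little-endian) → word 0x5c87
kind [0+:4] = (word>>0) & 0xf = 7
opcode [4+:12] = (word>>4) & 0xfff = 1480  ←
opcode signed 12b, MSB=0: value = 1480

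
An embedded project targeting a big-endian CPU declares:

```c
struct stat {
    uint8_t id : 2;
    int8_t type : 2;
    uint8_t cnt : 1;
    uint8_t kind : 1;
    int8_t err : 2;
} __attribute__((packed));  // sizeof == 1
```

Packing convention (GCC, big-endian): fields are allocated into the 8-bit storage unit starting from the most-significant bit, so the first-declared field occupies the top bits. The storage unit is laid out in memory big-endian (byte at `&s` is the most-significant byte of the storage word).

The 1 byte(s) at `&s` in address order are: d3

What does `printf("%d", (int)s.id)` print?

3

[0]=0xd3 (big-endian) → word 0xd3
id [6+:2] = (word>>6) & 0x3 = 3  ←
type [4+:2] = (word>>4) & 0x3 = 1
cnt [3+:1] = (word>>3) & 0x1 = 0
kind [2+:1] = (word>>2) & 0x1 = 0
err [0+:2] = (word>>0) & 0x3 = 3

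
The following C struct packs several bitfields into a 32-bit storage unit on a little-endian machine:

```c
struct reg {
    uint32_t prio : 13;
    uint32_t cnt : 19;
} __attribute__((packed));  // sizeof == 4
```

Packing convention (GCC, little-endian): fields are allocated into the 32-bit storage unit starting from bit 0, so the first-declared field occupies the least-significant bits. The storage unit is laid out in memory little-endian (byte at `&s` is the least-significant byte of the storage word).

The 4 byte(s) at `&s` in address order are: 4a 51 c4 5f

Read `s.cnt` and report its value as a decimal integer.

[0]=0x4a [1]=0x51 [2]=0xc4 [3]=0x5f (little-endian) → word 0x5fc4514a
prio:13 @ bit 0 → (0x5fc4514a>>0)&0x1fff = 0x114a
cnt:19 @ bit 13 → (0x5fc4514a>>13)&0x7ffff = 0x2fe22  ←

196130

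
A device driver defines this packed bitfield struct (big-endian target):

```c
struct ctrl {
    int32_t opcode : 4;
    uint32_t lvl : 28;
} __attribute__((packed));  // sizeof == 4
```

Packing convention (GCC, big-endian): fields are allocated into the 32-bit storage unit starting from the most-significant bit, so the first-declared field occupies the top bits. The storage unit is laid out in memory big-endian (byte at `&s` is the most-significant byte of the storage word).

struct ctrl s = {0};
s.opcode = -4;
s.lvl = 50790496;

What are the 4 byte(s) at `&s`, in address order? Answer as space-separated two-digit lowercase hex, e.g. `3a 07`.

opcode:4 = -4 → 0xc << 28 → word 0xc0000000
lvl:28 = 50790496 → 0x3070060 << 0 → word 0xc3070060
word = 0xc3070060 → big-endian bytes:
  [0]=0xc3  [1]=0x07  [2]=0x00  [3]=0x60

c3 07 00 60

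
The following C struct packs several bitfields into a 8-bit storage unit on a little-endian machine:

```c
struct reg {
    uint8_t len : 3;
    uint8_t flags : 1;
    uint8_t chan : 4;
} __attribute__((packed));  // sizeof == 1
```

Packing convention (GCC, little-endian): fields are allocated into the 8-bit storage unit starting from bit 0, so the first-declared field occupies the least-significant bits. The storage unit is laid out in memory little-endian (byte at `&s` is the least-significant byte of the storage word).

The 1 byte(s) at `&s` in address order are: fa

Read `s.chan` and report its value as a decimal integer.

15

[0]=0xfa (little-endian) → word 0xfa
len:3 @ bit 0 → (0xfa>>0)&0x7 = 0x2
flags:1 @ bit 3 → (0xfa>>3)&0x1 = 0x1
chan:4 @ bit 4 → (0xfa>>4)&0xf = 0xf  ←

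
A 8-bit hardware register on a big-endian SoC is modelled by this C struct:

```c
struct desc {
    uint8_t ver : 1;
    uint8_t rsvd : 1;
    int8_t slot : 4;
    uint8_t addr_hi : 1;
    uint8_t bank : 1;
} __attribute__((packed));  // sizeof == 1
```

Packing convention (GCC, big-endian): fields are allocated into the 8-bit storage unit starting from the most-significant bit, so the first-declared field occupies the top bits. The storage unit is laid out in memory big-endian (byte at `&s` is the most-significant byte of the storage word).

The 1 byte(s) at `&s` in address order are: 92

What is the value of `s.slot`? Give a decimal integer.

[0]=0x92 (big-endian) → word 0x92
ver [7+:1] = (word>>7) & 0x1 = 1
rsvd [6+:1] = (word>>6) & 0x1 = 0
slot [2+:4] = (word>>2) & 0xf = 4  ←
addr_hi [1+:1] = (word>>1) & 0x1 = 1
bank [0+:1] = (word>>0) & 0x1 = 0
slot signed 4b, MSB=0: value = 4

4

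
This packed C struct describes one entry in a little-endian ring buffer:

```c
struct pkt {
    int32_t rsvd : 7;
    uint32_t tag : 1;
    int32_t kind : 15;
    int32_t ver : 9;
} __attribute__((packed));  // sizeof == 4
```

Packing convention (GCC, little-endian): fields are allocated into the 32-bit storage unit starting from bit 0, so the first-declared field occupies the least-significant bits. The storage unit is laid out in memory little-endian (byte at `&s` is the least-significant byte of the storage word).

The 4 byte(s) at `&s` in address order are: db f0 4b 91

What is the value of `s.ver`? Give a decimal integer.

-222

[0]=0xdb [1]=0xf0 [2]=0x4b [3]=0x91 (little-endian) → word 0x914bf0db
rsvd [0+:7] = (word>>0) & 0x7f = 91
tag [7+:1] = (word>>7) & 0x1 = 1
kind [8+:15] = (word>>8) & 0x7fff = 19440
ver [23+:9] = (word>>23) & 0x1ff = 290  ←
ver signed 9b, MSB=1: 290 - 512 = -222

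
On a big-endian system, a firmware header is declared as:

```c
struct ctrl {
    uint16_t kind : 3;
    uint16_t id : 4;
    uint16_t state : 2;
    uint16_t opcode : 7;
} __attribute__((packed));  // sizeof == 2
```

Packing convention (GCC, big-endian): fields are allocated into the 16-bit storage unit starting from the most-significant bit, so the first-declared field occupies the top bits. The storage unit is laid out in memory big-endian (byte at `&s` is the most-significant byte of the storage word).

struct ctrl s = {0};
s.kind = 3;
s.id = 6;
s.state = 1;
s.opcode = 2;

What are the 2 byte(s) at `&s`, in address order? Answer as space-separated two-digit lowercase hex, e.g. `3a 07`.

6c 82

kind (3b) val=3 bits=0x3 at bit 13: 0x6000
id (4b) val=6 bits=0x6 at bit 9: 0x6c00
state (2b) val=1 bits=0x1 at bit 7: 0x6c80
opcode (7b) val=2 bits=0x2 at bit 0: 0x6c82
word = 0x6c82 → big-endian bytes:
  [0]=0x6c  [1]=0x82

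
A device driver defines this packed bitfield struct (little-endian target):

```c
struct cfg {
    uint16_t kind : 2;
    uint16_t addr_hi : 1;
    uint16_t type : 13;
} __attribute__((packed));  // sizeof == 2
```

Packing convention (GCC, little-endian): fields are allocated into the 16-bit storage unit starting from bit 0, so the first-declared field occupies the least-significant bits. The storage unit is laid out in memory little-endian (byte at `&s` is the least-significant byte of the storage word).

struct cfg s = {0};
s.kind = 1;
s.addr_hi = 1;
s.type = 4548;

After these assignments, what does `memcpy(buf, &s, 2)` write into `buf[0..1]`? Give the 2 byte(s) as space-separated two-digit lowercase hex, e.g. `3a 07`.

25 8e

[0+:2] kind=1 & 0x3 = 0x1; word=0x0001
[2+:1] addr_hi=1 & 0x1 = 0x1; word=0x0005
[3+:13] type=4548 & 0x1fff = 0x11c4; word=0x8e25
word = 0x8e25 → little-endian bytes:
  [0]=0x25  [1]=0x8e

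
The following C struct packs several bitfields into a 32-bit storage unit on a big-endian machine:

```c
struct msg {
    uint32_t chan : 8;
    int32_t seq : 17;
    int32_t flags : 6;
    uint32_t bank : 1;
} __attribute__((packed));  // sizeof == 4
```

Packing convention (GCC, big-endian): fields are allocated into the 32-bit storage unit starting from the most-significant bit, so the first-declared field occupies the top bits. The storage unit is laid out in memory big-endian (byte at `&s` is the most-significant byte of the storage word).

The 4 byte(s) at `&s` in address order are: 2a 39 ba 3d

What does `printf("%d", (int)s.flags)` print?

30

[0]=0x2a [1]=0x39 [2]=0xba [3]=0x3d (big-endian) → word 0x2a39ba3d
chan [24+:8] = (word>>24) & 0xff = 42
seq [7+:17] = (word>>7) & 0x1ffff = 29556
flags [1+:6] = (word>>1) & 0x3f = 30  ←
bank [0+:1] = (word>>0) & 0x1 = 1
flags signed 6b, MSB=0: value = 30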